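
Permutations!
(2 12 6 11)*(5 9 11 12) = [0, 1, 5, 3, 4, 9, 12, 7, 8, 11, 10, 2, 6] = (2 5 9 11)(6 12)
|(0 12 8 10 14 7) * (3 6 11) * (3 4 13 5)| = |(0 12 8 10 14 7)(3 6 11 4 13 5)| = 6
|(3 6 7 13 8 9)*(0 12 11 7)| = |(0 12 11 7 13 8 9 3 6)| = 9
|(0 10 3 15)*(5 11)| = 4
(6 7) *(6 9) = (6 7 9) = [0, 1, 2, 3, 4, 5, 7, 9, 8, 6]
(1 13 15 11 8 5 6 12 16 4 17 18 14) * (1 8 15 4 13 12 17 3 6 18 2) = (1 12 16 13 4 3 6 17 2)(5 18 14 8)(11 15) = [0, 12, 1, 6, 3, 18, 17, 7, 5, 9, 10, 15, 16, 4, 8, 11, 13, 2, 14]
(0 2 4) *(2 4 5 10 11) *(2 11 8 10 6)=[4, 1, 5, 3, 0, 6, 2, 7, 10, 9, 8, 11]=(11)(0 4)(2 5 6)(8 10)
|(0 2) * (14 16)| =|(0 2)(14 16)| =2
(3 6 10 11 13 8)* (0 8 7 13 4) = (0 8 3 6 10 11 4)(7 13) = [8, 1, 2, 6, 0, 5, 10, 13, 3, 9, 11, 4, 12, 7]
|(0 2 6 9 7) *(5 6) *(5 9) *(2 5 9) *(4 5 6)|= |(0 6 9 7)(4 5)|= 4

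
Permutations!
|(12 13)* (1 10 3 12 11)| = |(1 10 3 12 13 11)| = 6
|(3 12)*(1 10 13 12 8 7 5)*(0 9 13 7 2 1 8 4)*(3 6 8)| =|(0 9 13 12 6 8 2 1 10 7 5 3 4)| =13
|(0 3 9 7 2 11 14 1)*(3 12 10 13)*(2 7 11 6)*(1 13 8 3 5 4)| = |(0 12 10 8 3 9 11 14 13 5 4 1)(2 6)| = 12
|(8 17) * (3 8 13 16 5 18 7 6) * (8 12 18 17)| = |(3 12 18 7 6)(5 17 13 16)| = 20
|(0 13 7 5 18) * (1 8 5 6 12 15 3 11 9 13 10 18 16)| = 24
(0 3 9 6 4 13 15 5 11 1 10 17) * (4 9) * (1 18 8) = (0 3 4 13 15 5 11 18 8 1 10 17)(6 9) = [3, 10, 2, 4, 13, 11, 9, 7, 1, 6, 17, 18, 12, 15, 14, 5, 16, 0, 8]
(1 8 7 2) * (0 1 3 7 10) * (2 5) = (0 1 8 10)(2 3 7 5) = [1, 8, 3, 7, 4, 2, 6, 5, 10, 9, 0]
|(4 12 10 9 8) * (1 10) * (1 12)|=|(12)(1 10 9 8 4)|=5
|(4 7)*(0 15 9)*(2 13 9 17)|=6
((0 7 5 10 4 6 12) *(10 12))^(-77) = (0 12 5 7)(4 6 10)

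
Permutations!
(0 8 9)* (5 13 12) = (0 8 9)(5 13 12) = [8, 1, 2, 3, 4, 13, 6, 7, 9, 0, 10, 11, 5, 12]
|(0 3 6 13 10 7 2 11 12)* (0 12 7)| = 15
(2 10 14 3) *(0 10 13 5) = (0 10 14 3 2 13 5) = [10, 1, 13, 2, 4, 0, 6, 7, 8, 9, 14, 11, 12, 5, 3]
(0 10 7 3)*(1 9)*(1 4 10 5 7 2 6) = (0 5 7 3)(1 9 4 10 2 6) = [5, 9, 6, 0, 10, 7, 1, 3, 8, 4, 2]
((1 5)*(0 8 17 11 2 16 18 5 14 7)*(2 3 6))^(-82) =(0 5 6 8 1 2 17 14 16 11 7 18 3) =((0 8 17 11 3 6 2 16 18 5 1 14 7))^(-82)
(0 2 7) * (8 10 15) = [2, 1, 7, 3, 4, 5, 6, 0, 10, 9, 15, 11, 12, 13, 14, 8] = (0 2 7)(8 10 15)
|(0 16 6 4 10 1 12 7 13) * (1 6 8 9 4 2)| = 12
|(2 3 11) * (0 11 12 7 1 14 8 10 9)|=|(0 11 2 3 12 7 1 14 8 10 9)|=11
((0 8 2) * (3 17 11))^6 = (17)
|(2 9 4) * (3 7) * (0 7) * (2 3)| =6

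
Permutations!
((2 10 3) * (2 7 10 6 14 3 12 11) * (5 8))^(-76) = ((2 6 14 3 7 10 12 11)(5 8))^(-76) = (2 7)(3 11)(6 10)(12 14)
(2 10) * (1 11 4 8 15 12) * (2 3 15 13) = (1 11 4 8 13 2 10 3 15 12) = [0, 11, 10, 15, 8, 5, 6, 7, 13, 9, 3, 4, 1, 2, 14, 12]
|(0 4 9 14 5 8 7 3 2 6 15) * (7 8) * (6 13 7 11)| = 8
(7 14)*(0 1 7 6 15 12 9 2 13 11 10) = (0 1 7 14 6 15 12 9 2 13 11 10) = [1, 7, 13, 3, 4, 5, 15, 14, 8, 2, 0, 10, 9, 11, 6, 12]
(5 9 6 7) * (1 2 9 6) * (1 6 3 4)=(1 2 9 6 7 5 3 4)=[0, 2, 9, 4, 1, 3, 7, 5, 8, 6]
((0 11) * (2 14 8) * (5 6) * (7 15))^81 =((0 11)(2 14 8)(5 6)(7 15))^81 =(0 11)(5 6)(7 15)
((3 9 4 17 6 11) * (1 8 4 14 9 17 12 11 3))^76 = (1 8 4 12 11)(3 17 6)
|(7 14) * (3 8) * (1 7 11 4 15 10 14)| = 10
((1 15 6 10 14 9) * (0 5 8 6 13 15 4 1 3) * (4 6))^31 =((0 5 8 4 1 6 10 14 9 3)(13 15))^31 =(0 5 8 4 1 6 10 14 9 3)(13 15)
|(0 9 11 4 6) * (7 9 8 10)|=8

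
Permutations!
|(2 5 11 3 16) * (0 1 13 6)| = 20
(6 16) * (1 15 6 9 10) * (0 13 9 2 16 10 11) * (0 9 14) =(0 13 14)(1 15 6 10)(2 16)(9 11) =[13, 15, 16, 3, 4, 5, 10, 7, 8, 11, 1, 9, 12, 14, 0, 6, 2]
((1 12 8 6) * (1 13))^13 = ((1 12 8 6 13))^13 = (1 6 12 13 8)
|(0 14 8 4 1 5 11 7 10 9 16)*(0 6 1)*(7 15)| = 36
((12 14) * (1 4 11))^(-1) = ((1 4 11)(12 14))^(-1) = (1 11 4)(12 14)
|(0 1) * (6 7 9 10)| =|(0 1)(6 7 9 10)| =4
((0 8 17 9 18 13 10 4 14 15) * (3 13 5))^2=((0 8 17 9 18 5 3 13 10 4 14 15))^2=(0 17 18 3 10 14)(4 15 8 9 5 13)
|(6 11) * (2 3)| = |(2 3)(6 11)| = 2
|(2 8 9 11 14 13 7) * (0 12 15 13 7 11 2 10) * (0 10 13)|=|(0 12 15)(2 8 9)(7 13 11 14)|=12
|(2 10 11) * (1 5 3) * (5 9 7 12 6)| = 21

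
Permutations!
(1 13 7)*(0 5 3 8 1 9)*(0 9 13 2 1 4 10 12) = (0 5 3 8 4 10 12)(1 2)(7 13) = [5, 2, 1, 8, 10, 3, 6, 13, 4, 9, 12, 11, 0, 7]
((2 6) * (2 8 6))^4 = (8) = ((6 8))^4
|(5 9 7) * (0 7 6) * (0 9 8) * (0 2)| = |(0 7 5 8 2)(6 9)| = 10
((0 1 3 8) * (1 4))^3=(0 3 4 8 1)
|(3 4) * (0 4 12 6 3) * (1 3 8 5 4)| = 8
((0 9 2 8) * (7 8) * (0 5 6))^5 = (0 5 7 9 6 8 2)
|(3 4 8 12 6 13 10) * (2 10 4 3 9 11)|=20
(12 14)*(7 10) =[0, 1, 2, 3, 4, 5, 6, 10, 8, 9, 7, 11, 14, 13, 12] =(7 10)(12 14)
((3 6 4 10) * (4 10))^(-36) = ((3 6 10))^(-36) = (10)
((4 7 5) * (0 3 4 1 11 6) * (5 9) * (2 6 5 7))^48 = (11)(0 2 3 6 4)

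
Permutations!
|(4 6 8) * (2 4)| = 4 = |(2 4 6 8)|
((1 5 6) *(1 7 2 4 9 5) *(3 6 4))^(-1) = ((2 3 6 7)(4 9 5))^(-1) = (2 7 6 3)(4 5 9)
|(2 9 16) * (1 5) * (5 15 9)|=6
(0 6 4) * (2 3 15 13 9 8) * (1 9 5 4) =(0 6 1 9 8 2 3 15 13 5 4) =[6, 9, 3, 15, 0, 4, 1, 7, 2, 8, 10, 11, 12, 5, 14, 13]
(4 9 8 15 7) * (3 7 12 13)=(3 7 4 9 8 15 12 13)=[0, 1, 2, 7, 9, 5, 6, 4, 15, 8, 10, 11, 13, 3, 14, 12]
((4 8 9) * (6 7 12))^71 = ((4 8 9)(6 7 12))^71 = (4 9 8)(6 12 7)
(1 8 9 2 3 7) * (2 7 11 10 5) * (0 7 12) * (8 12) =(0 7 1 12)(2 3 11 10 5)(8 9) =[7, 12, 3, 11, 4, 2, 6, 1, 9, 8, 5, 10, 0]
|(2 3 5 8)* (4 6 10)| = 12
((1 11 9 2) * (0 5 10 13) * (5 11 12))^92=((0 11 9 2 1 12 5 10 13))^92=(0 9 1 5 13 11 2 12 10)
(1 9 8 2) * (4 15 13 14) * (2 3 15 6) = (1 9 8 3 15 13 14 4 6 2) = [0, 9, 1, 15, 6, 5, 2, 7, 3, 8, 10, 11, 12, 14, 4, 13]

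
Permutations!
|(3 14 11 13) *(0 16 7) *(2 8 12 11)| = |(0 16 7)(2 8 12 11 13 3 14)| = 21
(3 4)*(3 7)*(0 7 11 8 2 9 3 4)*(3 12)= (0 7 4 11 8 2 9 12 3)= [7, 1, 9, 0, 11, 5, 6, 4, 2, 12, 10, 8, 3]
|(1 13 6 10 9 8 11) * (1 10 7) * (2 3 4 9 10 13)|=10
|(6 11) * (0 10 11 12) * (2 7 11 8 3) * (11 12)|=14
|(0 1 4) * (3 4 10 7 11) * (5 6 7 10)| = |(0 1 5 6 7 11 3 4)| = 8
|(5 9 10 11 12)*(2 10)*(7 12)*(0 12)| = 8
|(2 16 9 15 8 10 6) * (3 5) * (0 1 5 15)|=|(0 1 5 3 15 8 10 6 2 16 9)|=11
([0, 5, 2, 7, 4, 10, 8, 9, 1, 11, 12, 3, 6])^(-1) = (1 8 6 12 10 5)(3 11 9 7)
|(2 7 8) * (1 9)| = |(1 9)(2 7 8)| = 6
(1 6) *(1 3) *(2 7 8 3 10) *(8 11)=(1 6 10 2 7 11 8 3)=[0, 6, 7, 1, 4, 5, 10, 11, 3, 9, 2, 8]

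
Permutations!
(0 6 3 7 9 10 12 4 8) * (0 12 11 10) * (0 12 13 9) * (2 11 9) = [6, 1, 11, 7, 8, 5, 3, 0, 13, 12, 9, 10, 4, 2] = (0 6 3 7)(2 11 10 9 12 4 8 13)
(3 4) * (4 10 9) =(3 10 9 4) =[0, 1, 2, 10, 3, 5, 6, 7, 8, 4, 9]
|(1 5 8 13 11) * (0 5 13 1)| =|(0 5 8 1 13 11)| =6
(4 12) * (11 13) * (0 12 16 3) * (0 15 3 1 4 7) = (0 12 7)(1 4 16)(3 15)(11 13) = [12, 4, 2, 15, 16, 5, 6, 0, 8, 9, 10, 13, 7, 11, 14, 3, 1]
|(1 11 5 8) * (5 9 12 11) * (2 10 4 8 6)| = 21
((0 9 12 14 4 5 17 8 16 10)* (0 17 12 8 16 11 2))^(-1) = ((0 9 8 11 2)(4 5 12 14)(10 17 16))^(-1) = (0 2 11 8 9)(4 14 12 5)(10 16 17)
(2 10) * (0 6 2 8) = (0 6 2 10 8) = [6, 1, 10, 3, 4, 5, 2, 7, 0, 9, 8]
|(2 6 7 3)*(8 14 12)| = 12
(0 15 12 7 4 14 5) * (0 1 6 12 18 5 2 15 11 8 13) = (0 11 8 13)(1 6 12 7 4 14 2 15 18 5) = [11, 6, 15, 3, 14, 1, 12, 4, 13, 9, 10, 8, 7, 0, 2, 18, 16, 17, 5]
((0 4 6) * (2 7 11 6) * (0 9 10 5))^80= (0 5 10 9 6 11 7 2 4)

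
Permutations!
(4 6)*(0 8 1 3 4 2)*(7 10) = [8, 3, 0, 4, 6, 5, 2, 10, 1, 9, 7] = (0 8 1 3 4 6 2)(7 10)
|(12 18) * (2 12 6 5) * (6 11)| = |(2 12 18 11 6 5)| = 6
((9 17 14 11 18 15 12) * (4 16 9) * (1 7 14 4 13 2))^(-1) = ((1 7 14 11 18 15 12 13 2)(4 16 9 17))^(-1) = (1 2 13 12 15 18 11 14 7)(4 17 9 16)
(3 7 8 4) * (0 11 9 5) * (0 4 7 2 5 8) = (0 11 9 8 7)(2 5 4 3) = [11, 1, 5, 2, 3, 4, 6, 0, 7, 8, 10, 9]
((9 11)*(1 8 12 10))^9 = ((1 8 12 10)(9 11))^9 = (1 8 12 10)(9 11)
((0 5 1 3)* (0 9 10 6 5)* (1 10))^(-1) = ((1 3 9)(5 10 6))^(-1) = (1 9 3)(5 6 10)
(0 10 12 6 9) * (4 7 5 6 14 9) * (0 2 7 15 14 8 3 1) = (0 10 12 8 3 1)(2 7 5 6 4 15 14 9) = [10, 0, 7, 1, 15, 6, 4, 5, 3, 2, 12, 11, 8, 13, 9, 14]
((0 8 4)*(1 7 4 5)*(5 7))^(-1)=(0 4 7 8)(1 5)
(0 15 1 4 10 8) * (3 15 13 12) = (0 13 12 3 15 1 4 10 8) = [13, 4, 2, 15, 10, 5, 6, 7, 0, 9, 8, 11, 3, 12, 14, 1]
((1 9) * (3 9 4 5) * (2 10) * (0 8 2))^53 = ((0 8 2 10)(1 4 5 3 9))^53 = (0 8 2 10)(1 3 4 9 5)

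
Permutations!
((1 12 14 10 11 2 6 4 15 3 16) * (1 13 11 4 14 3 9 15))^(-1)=((1 12 3 16 13 11 2 6 14 10 4)(9 15))^(-1)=(1 4 10 14 6 2 11 13 16 3 12)(9 15)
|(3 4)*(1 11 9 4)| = |(1 11 9 4 3)| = 5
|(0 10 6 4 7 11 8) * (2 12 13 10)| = 10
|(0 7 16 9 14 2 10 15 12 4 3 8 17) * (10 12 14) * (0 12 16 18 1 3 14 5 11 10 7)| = |(1 3 8 17 12 4 14 2 16 9 7 18)(5 11 10 15)| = 12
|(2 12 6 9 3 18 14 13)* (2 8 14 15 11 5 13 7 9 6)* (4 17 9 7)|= |(2 12)(3 18 15 11 5 13 8 14 4 17 9)|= 22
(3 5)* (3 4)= (3 5 4)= [0, 1, 2, 5, 3, 4]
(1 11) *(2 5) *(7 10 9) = (1 11)(2 5)(7 10 9) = [0, 11, 5, 3, 4, 2, 6, 10, 8, 7, 9, 1]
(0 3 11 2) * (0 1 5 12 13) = (0 3 11 2 1 5 12 13) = [3, 5, 1, 11, 4, 12, 6, 7, 8, 9, 10, 2, 13, 0]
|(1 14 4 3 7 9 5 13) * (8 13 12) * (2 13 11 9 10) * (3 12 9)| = |(1 14 4 12 8 11 3 7 10 2 13)(5 9)| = 22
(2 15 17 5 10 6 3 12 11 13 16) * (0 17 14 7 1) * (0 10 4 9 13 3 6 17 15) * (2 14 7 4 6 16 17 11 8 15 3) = (0 3 12 8 15 7 1 10 11 2)(4 9 13 17 5 6 16 14) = [3, 10, 0, 12, 9, 6, 16, 1, 15, 13, 11, 2, 8, 17, 4, 7, 14, 5]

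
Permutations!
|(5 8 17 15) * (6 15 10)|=|(5 8 17 10 6 15)|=6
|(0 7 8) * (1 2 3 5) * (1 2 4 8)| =|(0 7 1 4 8)(2 3 5)| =15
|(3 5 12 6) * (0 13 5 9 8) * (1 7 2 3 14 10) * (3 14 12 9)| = |(0 13 5 9 8)(1 7 2 14 10)(6 12)| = 10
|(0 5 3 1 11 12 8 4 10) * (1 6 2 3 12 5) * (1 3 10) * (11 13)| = 35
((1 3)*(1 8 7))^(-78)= ((1 3 8 7))^(-78)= (1 8)(3 7)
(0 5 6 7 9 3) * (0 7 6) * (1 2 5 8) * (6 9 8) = (0 6 9 3 7 8 1 2 5) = [6, 2, 5, 7, 4, 0, 9, 8, 1, 3]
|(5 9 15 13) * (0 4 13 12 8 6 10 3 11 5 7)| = |(0 4 13 7)(3 11 5 9 15 12 8 6 10)| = 36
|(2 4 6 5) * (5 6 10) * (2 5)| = |(2 4 10)| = 3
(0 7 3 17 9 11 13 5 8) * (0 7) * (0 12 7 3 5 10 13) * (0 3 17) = (0 12 7 5 8 17 9 11 3)(10 13) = [12, 1, 2, 0, 4, 8, 6, 5, 17, 11, 13, 3, 7, 10, 14, 15, 16, 9]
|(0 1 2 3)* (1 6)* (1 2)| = 4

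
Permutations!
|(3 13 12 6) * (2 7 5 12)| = 7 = |(2 7 5 12 6 3 13)|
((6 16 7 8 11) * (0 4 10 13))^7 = ((0 4 10 13)(6 16 7 8 11))^7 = (0 13 10 4)(6 7 11 16 8)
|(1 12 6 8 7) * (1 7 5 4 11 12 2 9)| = 6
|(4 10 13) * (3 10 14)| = 5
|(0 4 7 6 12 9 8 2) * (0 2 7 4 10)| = |(0 10)(6 12 9 8 7)| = 10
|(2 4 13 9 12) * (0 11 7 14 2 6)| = |(0 11 7 14 2 4 13 9 12 6)| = 10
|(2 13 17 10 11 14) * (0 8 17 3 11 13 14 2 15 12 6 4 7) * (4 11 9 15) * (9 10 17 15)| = 30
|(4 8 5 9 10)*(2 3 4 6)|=|(2 3 4 8 5 9 10 6)|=8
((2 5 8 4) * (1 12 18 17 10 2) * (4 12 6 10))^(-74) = (1 12 10 17 5)(2 4 8 6 18)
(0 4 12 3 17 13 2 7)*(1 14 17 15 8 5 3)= (0 4 12 1 14 17 13 2 7)(3 15 8 5)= [4, 14, 7, 15, 12, 3, 6, 0, 5, 9, 10, 11, 1, 2, 17, 8, 16, 13]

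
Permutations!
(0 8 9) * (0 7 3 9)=(0 8)(3 9 7)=[8, 1, 2, 9, 4, 5, 6, 3, 0, 7]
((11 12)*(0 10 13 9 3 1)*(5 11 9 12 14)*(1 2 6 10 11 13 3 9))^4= ((0 11 14 5 13 12 1)(2 6 10 3))^4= (0 13 11 12 14 1 5)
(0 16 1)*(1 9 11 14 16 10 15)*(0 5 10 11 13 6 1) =(0 11 14 16 9 13 6 1 5 10 15) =[11, 5, 2, 3, 4, 10, 1, 7, 8, 13, 15, 14, 12, 6, 16, 0, 9]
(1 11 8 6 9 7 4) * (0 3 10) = (0 3 10)(1 11 8 6 9 7 4) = [3, 11, 2, 10, 1, 5, 9, 4, 6, 7, 0, 8]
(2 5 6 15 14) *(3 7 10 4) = [0, 1, 5, 7, 3, 6, 15, 10, 8, 9, 4, 11, 12, 13, 2, 14] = (2 5 6 15 14)(3 7 10 4)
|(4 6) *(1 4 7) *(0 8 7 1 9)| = |(0 8 7 9)(1 4 6)| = 12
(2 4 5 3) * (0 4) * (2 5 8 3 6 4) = (0 2)(3 5 6 4 8) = [2, 1, 0, 5, 8, 6, 4, 7, 3]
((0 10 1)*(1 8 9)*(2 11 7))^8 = ((0 10 8 9 1)(2 11 7))^8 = (0 9 10 1 8)(2 7 11)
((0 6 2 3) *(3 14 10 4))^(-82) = (0 2 10 3 6 14 4) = ((0 6 2 14 10 4 3))^(-82)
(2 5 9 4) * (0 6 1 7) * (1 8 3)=[6, 7, 5, 1, 2, 9, 8, 0, 3, 4]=(0 6 8 3 1 7)(2 5 9 4)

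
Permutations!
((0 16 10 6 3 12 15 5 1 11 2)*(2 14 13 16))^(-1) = (0 2)(1 5 15 12 3 6 10 16 13 14 11)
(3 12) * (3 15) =(3 12 15) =[0, 1, 2, 12, 4, 5, 6, 7, 8, 9, 10, 11, 15, 13, 14, 3]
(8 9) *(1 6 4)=(1 6 4)(8 9)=[0, 6, 2, 3, 1, 5, 4, 7, 9, 8]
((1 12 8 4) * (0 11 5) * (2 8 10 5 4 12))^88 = (0 10 8 1 11 5 12 2 4)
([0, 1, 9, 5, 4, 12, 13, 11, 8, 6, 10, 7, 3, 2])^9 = (2 9 6 13)(7 11)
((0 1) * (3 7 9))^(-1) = (0 1)(3 9 7)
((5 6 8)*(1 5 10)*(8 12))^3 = ((1 5 6 12 8 10))^3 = (1 12)(5 8)(6 10)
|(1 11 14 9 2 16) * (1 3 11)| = 6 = |(2 16 3 11 14 9)|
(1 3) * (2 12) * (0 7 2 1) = (0 7 2 12 1 3) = [7, 3, 12, 0, 4, 5, 6, 2, 8, 9, 10, 11, 1]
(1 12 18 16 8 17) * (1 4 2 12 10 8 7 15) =[0, 10, 12, 3, 2, 5, 6, 15, 17, 9, 8, 11, 18, 13, 14, 1, 7, 4, 16] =(1 10 8 17 4 2 12 18 16 7 15)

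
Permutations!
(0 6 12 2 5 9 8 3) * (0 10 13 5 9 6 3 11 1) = [3, 0, 9, 10, 4, 6, 12, 7, 11, 8, 13, 1, 2, 5] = (0 3 10 13 5 6 12 2 9 8 11 1)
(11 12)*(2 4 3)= (2 4 3)(11 12)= [0, 1, 4, 2, 3, 5, 6, 7, 8, 9, 10, 12, 11]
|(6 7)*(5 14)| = 2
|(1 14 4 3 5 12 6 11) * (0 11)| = 9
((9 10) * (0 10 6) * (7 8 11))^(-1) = ((0 10 9 6)(7 8 11))^(-1) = (0 6 9 10)(7 11 8)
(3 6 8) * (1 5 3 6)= (1 5 3)(6 8)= [0, 5, 2, 1, 4, 3, 8, 7, 6]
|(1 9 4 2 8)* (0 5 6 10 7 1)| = 10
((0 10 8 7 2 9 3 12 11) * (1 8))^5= ((0 10 1 8 7 2 9 3 12 11))^5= (0 2)(1 3)(7 11)(8 12)(9 10)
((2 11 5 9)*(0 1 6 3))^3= (0 3 6 1)(2 9 5 11)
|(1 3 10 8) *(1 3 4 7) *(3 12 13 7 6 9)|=|(1 4 6 9 3 10 8 12 13 7)|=10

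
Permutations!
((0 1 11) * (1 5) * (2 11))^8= (0 2 5 11 1)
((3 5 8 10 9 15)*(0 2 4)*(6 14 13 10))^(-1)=(0 4 2)(3 15 9 10 13 14 6 8 5)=((0 2 4)(3 5 8 6 14 13 10 9 15))^(-1)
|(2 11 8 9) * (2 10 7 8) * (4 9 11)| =7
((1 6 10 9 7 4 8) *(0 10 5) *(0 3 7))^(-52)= (0 9 10)(1 7 6 4 5 8 3)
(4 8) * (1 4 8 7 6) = [0, 4, 2, 3, 7, 5, 1, 6, 8] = (8)(1 4 7 6)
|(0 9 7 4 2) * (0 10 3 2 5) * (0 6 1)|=|(0 9 7 4 5 6 1)(2 10 3)|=21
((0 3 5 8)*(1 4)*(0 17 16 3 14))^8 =(3 17 5 16 8)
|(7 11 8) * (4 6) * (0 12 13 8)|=|(0 12 13 8 7 11)(4 6)|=6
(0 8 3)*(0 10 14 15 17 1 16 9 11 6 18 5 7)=(0 8 3 10 14 15 17 1 16 9 11 6 18 5 7)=[8, 16, 2, 10, 4, 7, 18, 0, 3, 11, 14, 6, 12, 13, 15, 17, 9, 1, 5]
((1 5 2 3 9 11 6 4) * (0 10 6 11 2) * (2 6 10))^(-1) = ((11)(0 2 3 9 6 4 1 5))^(-1) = (11)(0 5 1 4 6 9 3 2)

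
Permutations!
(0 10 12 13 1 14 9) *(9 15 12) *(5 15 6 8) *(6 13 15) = (0 10 9)(1 14 13)(5 6 8)(12 15) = [10, 14, 2, 3, 4, 6, 8, 7, 5, 0, 9, 11, 15, 1, 13, 12]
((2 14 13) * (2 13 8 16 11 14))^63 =((8 16 11 14))^63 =(8 14 11 16)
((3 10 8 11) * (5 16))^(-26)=(16)(3 8)(10 11)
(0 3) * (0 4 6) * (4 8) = (0 3 8 4 6) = [3, 1, 2, 8, 6, 5, 0, 7, 4]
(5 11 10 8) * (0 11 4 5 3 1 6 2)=(0 11 10 8 3 1 6 2)(4 5)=[11, 6, 0, 1, 5, 4, 2, 7, 3, 9, 8, 10]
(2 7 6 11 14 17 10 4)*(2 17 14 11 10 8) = (2 7 6 10 4 17 8) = [0, 1, 7, 3, 17, 5, 10, 6, 2, 9, 4, 11, 12, 13, 14, 15, 16, 8]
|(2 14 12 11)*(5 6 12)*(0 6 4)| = 8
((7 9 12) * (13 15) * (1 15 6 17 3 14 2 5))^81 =((1 15 13 6 17 3 14 2 5)(7 9 12))^81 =(17)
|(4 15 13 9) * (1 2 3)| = |(1 2 3)(4 15 13 9)| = 12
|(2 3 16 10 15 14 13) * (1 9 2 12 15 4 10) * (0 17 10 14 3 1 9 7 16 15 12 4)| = 30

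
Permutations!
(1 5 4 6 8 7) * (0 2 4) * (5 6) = (0 2 4 5)(1 6 8 7) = [2, 6, 4, 3, 5, 0, 8, 1, 7]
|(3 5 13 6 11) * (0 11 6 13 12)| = |(13)(0 11 3 5 12)| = 5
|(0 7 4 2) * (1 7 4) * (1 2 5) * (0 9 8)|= 8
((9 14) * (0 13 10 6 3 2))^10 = ((0 13 10 6 3 2)(9 14))^10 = (14)(0 3 10)(2 6 13)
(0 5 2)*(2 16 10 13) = (0 5 16 10 13 2) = [5, 1, 0, 3, 4, 16, 6, 7, 8, 9, 13, 11, 12, 2, 14, 15, 10]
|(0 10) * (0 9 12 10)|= 3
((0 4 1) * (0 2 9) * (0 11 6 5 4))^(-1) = ((1 2 9 11 6 5 4))^(-1) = (1 4 5 6 11 9 2)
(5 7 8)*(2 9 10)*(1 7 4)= [0, 7, 9, 3, 1, 4, 6, 8, 5, 10, 2]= (1 7 8 5 4)(2 9 10)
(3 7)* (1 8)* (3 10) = (1 8)(3 7 10) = [0, 8, 2, 7, 4, 5, 6, 10, 1, 9, 3]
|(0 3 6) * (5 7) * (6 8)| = 4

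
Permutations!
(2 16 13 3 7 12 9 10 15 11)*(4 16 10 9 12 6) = (2 10 15 11)(3 7 6 4 16 13) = [0, 1, 10, 7, 16, 5, 4, 6, 8, 9, 15, 2, 12, 3, 14, 11, 13]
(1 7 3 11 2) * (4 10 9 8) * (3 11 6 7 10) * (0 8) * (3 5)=(0 8 4 5 3 6 7 11 2 1 10 9)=[8, 10, 1, 6, 5, 3, 7, 11, 4, 0, 9, 2]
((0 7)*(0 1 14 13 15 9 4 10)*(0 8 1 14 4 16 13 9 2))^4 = ((0 7 14 9 16 13 15 2)(1 4 10 8))^4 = (0 16)(2 9)(7 13)(14 15)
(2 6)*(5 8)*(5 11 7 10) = [0, 1, 6, 3, 4, 8, 2, 10, 11, 9, 5, 7] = (2 6)(5 8 11 7 10)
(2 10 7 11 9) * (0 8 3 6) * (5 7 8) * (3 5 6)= [6, 1, 10, 3, 4, 7, 0, 11, 5, 2, 8, 9]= (0 6)(2 10 8 5 7 11 9)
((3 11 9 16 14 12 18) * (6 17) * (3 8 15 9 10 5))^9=((3 11 10 5)(6 17)(8 15 9 16 14 12 18))^9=(3 11 10 5)(6 17)(8 9 14 18 15 16 12)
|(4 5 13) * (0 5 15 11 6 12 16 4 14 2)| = |(0 5 13 14 2)(4 15 11 6 12 16)| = 30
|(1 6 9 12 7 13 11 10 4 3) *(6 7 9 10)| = |(1 7 13 11 6 10 4 3)(9 12)| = 8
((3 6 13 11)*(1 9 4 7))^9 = ((1 9 4 7)(3 6 13 11))^9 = (1 9 4 7)(3 6 13 11)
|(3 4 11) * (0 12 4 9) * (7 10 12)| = 8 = |(0 7 10 12 4 11 3 9)|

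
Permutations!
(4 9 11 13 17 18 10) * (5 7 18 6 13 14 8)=(4 9 11 14 8 5 7 18 10)(6 13 17)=[0, 1, 2, 3, 9, 7, 13, 18, 5, 11, 4, 14, 12, 17, 8, 15, 16, 6, 10]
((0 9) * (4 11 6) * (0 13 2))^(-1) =((0 9 13 2)(4 11 6))^(-1) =(0 2 13 9)(4 6 11)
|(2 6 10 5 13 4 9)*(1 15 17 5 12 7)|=|(1 15 17 5 13 4 9 2 6 10 12 7)|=12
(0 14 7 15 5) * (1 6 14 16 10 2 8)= (0 16 10 2 8 1 6 14 7 15 5)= [16, 6, 8, 3, 4, 0, 14, 15, 1, 9, 2, 11, 12, 13, 7, 5, 10]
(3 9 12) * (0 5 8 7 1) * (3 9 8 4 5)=(0 3 8 7 1)(4 5)(9 12)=[3, 0, 2, 8, 5, 4, 6, 1, 7, 12, 10, 11, 9]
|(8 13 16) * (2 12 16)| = 5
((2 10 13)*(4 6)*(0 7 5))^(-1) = (0 5 7)(2 13 10)(4 6)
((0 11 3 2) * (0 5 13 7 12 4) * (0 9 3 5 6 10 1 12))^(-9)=(0 11 5 13 7)(1 10 6 2 3 9 4 12)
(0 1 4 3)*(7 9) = [1, 4, 2, 0, 3, 5, 6, 9, 8, 7] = (0 1 4 3)(7 9)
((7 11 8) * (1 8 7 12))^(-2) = ((1 8 12)(7 11))^(-2) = (1 8 12)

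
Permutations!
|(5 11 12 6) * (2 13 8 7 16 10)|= |(2 13 8 7 16 10)(5 11 12 6)|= 12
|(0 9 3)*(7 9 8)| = 5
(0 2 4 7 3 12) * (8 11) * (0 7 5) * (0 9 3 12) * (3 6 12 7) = (0 2 4 5 9 6 12 3)(8 11) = [2, 1, 4, 0, 5, 9, 12, 7, 11, 6, 10, 8, 3]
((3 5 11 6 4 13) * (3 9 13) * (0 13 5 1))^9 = (13)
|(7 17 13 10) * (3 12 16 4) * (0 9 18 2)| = |(0 9 18 2)(3 12 16 4)(7 17 13 10)| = 4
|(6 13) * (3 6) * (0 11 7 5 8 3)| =|(0 11 7 5 8 3 6 13)| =8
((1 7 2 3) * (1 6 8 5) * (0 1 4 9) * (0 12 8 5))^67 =(0 1 7 2 3 6 5 4 9 12 8)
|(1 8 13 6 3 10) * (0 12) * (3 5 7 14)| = |(0 12)(1 8 13 6 5 7 14 3 10)| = 18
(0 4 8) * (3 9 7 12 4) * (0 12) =[3, 1, 2, 9, 8, 5, 6, 0, 12, 7, 10, 11, 4] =(0 3 9 7)(4 8 12)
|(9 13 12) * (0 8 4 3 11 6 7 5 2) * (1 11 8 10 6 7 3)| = 33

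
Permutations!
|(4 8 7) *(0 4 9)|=|(0 4 8 7 9)|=5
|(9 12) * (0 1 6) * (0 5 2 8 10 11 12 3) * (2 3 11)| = 15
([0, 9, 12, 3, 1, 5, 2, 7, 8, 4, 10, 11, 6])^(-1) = [0, 4, 6, 3, 9, 5, 12, 7, 8, 1, 10, 11, 2]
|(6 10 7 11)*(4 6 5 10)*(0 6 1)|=|(0 6 4 1)(5 10 7 11)|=4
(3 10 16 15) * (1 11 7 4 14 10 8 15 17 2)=[0, 11, 1, 8, 14, 5, 6, 4, 15, 9, 16, 7, 12, 13, 10, 3, 17, 2]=(1 11 7 4 14 10 16 17 2)(3 8 15)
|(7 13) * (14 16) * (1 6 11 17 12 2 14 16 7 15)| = 10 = |(1 6 11 17 12 2 14 7 13 15)|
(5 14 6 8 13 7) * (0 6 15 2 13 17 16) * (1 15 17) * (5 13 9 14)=(0 6 8 1 15 2 9 14 17 16)(7 13)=[6, 15, 9, 3, 4, 5, 8, 13, 1, 14, 10, 11, 12, 7, 17, 2, 0, 16]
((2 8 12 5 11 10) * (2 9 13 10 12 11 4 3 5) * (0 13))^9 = (0 13 10 9)(2 8 11 12)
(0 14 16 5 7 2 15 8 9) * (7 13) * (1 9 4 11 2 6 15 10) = (0 14 16 5 13 7 6 15 8 4 11 2 10 1 9) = [14, 9, 10, 3, 11, 13, 15, 6, 4, 0, 1, 2, 12, 7, 16, 8, 5]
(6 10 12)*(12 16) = (6 10 16 12) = [0, 1, 2, 3, 4, 5, 10, 7, 8, 9, 16, 11, 6, 13, 14, 15, 12]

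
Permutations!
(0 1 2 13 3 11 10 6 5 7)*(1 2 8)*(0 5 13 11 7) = (0 2 11 10 6 13 3 7 5)(1 8) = [2, 8, 11, 7, 4, 0, 13, 5, 1, 9, 6, 10, 12, 3]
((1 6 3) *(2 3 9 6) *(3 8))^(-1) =((1 2 8 3)(6 9))^(-1) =(1 3 8 2)(6 9)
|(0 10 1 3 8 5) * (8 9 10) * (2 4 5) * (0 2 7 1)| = |(0 8 7 1 3 9 10)(2 4 5)| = 21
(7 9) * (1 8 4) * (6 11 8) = (1 6 11 8 4)(7 9) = [0, 6, 2, 3, 1, 5, 11, 9, 4, 7, 10, 8]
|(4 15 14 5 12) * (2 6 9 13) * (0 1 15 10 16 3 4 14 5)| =|(0 1 15 5 12 14)(2 6 9 13)(3 4 10 16)| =12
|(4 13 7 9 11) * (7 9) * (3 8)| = 4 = |(3 8)(4 13 9 11)|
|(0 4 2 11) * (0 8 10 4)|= 5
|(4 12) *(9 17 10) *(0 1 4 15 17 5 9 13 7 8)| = |(0 1 4 12 15 17 10 13 7 8)(5 9)| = 10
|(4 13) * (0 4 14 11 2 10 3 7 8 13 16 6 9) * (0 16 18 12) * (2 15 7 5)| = 12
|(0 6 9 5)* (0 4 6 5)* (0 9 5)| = |(9)(4 6 5)| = 3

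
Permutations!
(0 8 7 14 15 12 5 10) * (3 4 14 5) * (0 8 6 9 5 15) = (0 6 9 5 10 8 7 15 12 3 4 14) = [6, 1, 2, 4, 14, 10, 9, 15, 7, 5, 8, 11, 3, 13, 0, 12]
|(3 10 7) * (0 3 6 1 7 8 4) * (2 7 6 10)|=14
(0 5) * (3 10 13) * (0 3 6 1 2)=(0 5 3 10 13 6 1 2)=[5, 2, 0, 10, 4, 3, 1, 7, 8, 9, 13, 11, 12, 6]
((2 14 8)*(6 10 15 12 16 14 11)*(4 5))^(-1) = (2 8 14 16 12 15 10 6 11)(4 5)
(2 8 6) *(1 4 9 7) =[0, 4, 8, 3, 9, 5, 2, 1, 6, 7] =(1 4 9 7)(2 8 6)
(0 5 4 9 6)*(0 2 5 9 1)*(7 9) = (0 7 9 6 2 5 4 1) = [7, 0, 5, 3, 1, 4, 2, 9, 8, 6]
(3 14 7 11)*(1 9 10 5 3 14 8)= (1 9 10 5 3 8)(7 11 14)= [0, 9, 2, 8, 4, 3, 6, 11, 1, 10, 5, 14, 12, 13, 7]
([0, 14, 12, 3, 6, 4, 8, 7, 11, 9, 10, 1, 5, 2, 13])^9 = (1 11 8 6 4 5 12 2 13 14)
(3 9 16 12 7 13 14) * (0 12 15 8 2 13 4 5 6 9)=(0 12 7 4 5 6 9 16 15 8 2 13 14 3)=[12, 1, 13, 0, 5, 6, 9, 4, 2, 16, 10, 11, 7, 14, 3, 8, 15]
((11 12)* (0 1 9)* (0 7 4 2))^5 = (0 2 4 7 9 1)(11 12)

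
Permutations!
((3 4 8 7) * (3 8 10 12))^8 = (12)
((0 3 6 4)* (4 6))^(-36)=(6)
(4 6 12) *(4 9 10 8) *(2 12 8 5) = (2 12 9 10 5)(4 6 8) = [0, 1, 12, 3, 6, 2, 8, 7, 4, 10, 5, 11, 9]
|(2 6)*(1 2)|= |(1 2 6)|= 3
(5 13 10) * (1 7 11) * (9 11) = (1 7 9 11)(5 13 10) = [0, 7, 2, 3, 4, 13, 6, 9, 8, 11, 5, 1, 12, 10]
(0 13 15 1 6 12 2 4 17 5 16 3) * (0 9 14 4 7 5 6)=(0 13 15 1)(2 7 5 16 3 9 14 4 17 6 12)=[13, 0, 7, 9, 17, 16, 12, 5, 8, 14, 10, 11, 2, 15, 4, 1, 3, 6]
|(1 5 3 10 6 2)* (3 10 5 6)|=|(1 6 2)(3 5 10)|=3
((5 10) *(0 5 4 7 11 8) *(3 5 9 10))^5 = (0 11 4 9 8 7 10)(3 5)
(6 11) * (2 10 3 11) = [0, 1, 10, 11, 4, 5, 2, 7, 8, 9, 3, 6] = (2 10 3 11 6)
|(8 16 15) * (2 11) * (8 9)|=|(2 11)(8 16 15 9)|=4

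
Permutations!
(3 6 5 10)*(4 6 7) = [0, 1, 2, 7, 6, 10, 5, 4, 8, 9, 3] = (3 7 4 6 5 10)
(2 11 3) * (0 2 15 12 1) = (0 2 11 3 15 12 1) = [2, 0, 11, 15, 4, 5, 6, 7, 8, 9, 10, 3, 1, 13, 14, 12]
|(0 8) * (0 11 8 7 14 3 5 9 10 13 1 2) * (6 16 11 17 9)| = |(0 7 14 3 5 6 16 11 8 17 9 10 13 1 2)| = 15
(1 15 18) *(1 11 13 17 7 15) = (7 15 18 11 13 17) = [0, 1, 2, 3, 4, 5, 6, 15, 8, 9, 10, 13, 12, 17, 14, 18, 16, 7, 11]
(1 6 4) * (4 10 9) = (1 6 10 9 4) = [0, 6, 2, 3, 1, 5, 10, 7, 8, 4, 9]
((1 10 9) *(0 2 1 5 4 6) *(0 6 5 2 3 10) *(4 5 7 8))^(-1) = ((0 3 10 9 2 1)(4 7 8))^(-1) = (0 1 2 9 10 3)(4 8 7)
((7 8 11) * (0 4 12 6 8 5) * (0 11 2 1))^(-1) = ((0 4 12 6 8 2 1)(5 11 7))^(-1) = (0 1 2 8 6 12 4)(5 7 11)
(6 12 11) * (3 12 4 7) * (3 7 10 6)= [0, 1, 2, 12, 10, 5, 4, 7, 8, 9, 6, 3, 11]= (3 12 11)(4 10 6)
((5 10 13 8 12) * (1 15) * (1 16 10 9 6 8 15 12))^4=(16)(1 6 5)(8 9 12)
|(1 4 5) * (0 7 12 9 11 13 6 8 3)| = |(0 7 12 9 11 13 6 8 3)(1 4 5)| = 9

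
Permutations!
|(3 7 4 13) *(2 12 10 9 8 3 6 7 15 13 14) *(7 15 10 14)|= |(2 12 14)(3 10 9 8)(4 7)(6 15 13)|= 12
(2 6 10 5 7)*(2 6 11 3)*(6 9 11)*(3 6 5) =(2 5 7 9 11 6 10 3) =[0, 1, 5, 2, 4, 7, 10, 9, 8, 11, 3, 6]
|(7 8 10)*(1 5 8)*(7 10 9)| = 5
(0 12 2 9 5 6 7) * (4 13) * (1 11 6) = (0 12 2 9 5 1 11 6 7)(4 13) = [12, 11, 9, 3, 13, 1, 7, 0, 8, 5, 10, 6, 2, 4]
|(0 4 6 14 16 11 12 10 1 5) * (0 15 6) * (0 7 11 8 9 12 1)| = |(0 4 7 11 1 5 15 6 14 16 8 9 12 10)| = 14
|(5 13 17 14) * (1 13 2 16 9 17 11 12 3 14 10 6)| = |(1 13 11 12 3 14 5 2 16 9 17 10 6)| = 13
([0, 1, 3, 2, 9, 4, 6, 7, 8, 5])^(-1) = [0, 1, 3, 2, 5, 9, 6, 7, 8, 4]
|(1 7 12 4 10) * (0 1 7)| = |(0 1)(4 10 7 12)| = 4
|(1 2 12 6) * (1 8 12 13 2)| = |(2 13)(6 8 12)| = 6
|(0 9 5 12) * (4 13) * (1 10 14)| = 12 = |(0 9 5 12)(1 10 14)(4 13)|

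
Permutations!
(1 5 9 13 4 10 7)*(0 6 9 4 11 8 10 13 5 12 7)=[6, 12, 2, 3, 13, 4, 9, 1, 10, 5, 0, 8, 7, 11]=(0 6 9 5 4 13 11 8 10)(1 12 7)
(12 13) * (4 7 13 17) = (4 7 13 12 17) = [0, 1, 2, 3, 7, 5, 6, 13, 8, 9, 10, 11, 17, 12, 14, 15, 16, 4]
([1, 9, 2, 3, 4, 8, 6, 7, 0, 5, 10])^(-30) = [0, 1, 2, 3, 4, 5, 6, 7, 8, 9, 10]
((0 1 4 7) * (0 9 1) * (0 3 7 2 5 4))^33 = (0 9 3 1 7)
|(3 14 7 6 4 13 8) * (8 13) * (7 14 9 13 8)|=12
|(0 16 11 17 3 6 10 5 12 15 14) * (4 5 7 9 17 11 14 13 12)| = |(0 16 14)(3 6 10 7 9 17)(4 5)(12 15 13)| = 6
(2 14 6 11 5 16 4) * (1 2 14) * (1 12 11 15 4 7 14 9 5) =(1 2 12 11)(4 9 5 16 7 14 6 15) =[0, 2, 12, 3, 9, 16, 15, 14, 8, 5, 10, 1, 11, 13, 6, 4, 7]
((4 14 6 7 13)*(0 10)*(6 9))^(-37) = ((0 10)(4 14 9 6 7 13))^(-37) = (0 10)(4 13 7 6 9 14)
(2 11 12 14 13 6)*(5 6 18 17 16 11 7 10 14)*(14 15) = (2 7 10 15 14 13 18 17 16 11 12 5 6) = [0, 1, 7, 3, 4, 6, 2, 10, 8, 9, 15, 12, 5, 18, 13, 14, 11, 16, 17]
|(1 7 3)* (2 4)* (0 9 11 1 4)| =8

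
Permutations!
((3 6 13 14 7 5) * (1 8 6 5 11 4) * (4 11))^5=((1 8 6 13 14 7 4)(3 5))^5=(1 7 13 8 4 14 6)(3 5)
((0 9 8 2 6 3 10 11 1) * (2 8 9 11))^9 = ((0 11 1)(2 6 3 10))^9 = (11)(2 6 3 10)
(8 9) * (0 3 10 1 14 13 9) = (0 3 10 1 14 13 9 8) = [3, 14, 2, 10, 4, 5, 6, 7, 0, 8, 1, 11, 12, 9, 13]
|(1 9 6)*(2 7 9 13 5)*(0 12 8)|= 21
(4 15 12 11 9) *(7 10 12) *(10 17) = (4 15 7 17 10 12 11 9) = [0, 1, 2, 3, 15, 5, 6, 17, 8, 4, 12, 9, 11, 13, 14, 7, 16, 10]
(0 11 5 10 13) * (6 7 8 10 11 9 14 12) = (0 9 14 12 6 7 8 10 13)(5 11) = [9, 1, 2, 3, 4, 11, 7, 8, 10, 14, 13, 5, 6, 0, 12]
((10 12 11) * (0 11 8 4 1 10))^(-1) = ((0 11)(1 10 12 8 4))^(-1) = (0 11)(1 4 8 12 10)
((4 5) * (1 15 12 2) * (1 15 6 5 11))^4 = (1 11 4 5 6)(2 15 12)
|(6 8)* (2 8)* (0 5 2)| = |(0 5 2 8 6)| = 5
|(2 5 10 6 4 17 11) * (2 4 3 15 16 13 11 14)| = |(2 5 10 6 3 15 16 13 11 4 17 14)| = 12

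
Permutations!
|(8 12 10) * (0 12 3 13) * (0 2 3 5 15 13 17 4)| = 11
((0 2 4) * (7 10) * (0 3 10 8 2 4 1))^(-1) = ((0 4 3 10 7 8 2 1))^(-1) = (0 1 2 8 7 10 3 4)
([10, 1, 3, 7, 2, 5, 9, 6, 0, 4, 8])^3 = (10)(2 6)(3 9)(4 7)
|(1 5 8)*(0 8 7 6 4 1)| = 10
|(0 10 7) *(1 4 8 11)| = |(0 10 7)(1 4 8 11)| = 12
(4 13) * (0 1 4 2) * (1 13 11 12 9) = (0 13 2)(1 4 11 12 9) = [13, 4, 0, 3, 11, 5, 6, 7, 8, 1, 10, 12, 9, 2]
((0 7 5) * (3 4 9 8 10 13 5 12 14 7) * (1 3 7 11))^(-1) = ((0 7 12 14 11 1 3 4 9 8 10 13 5))^(-1) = (0 5 13 10 8 9 4 3 1 11 14 12 7)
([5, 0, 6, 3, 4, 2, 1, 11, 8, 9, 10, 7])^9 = (0 1 6 2 5)(7 11)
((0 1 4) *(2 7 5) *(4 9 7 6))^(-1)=(0 4 6 2 5 7 9 1)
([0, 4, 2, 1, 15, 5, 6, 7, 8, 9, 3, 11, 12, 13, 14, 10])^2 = (1 15 3 4 10)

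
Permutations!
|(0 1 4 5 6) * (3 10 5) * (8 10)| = |(0 1 4 3 8 10 5 6)| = 8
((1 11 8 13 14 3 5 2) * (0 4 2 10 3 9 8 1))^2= ((0 4 2)(1 11)(3 5 10)(8 13 14 9))^2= (0 2 4)(3 10 5)(8 14)(9 13)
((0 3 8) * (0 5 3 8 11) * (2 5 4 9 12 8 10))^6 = ((0 10 2 5 3 11)(4 9 12 8))^6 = (4 12)(8 9)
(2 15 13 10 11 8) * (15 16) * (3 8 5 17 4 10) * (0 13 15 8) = (0 13 3)(2 16 8)(4 10 11 5 17) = [13, 1, 16, 0, 10, 17, 6, 7, 2, 9, 11, 5, 12, 3, 14, 15, 8, 4]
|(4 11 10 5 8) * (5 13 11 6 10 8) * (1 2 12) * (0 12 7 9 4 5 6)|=42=|(0 12 1 2 7 9 4)(5 6 10 13 11 8)|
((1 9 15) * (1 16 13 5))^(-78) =(16)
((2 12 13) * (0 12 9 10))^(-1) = (0 10 9 2 13 12)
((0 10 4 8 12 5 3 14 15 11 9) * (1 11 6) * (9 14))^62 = (0 3 12 4)(1 14 6 11 15)(5 8 10 9)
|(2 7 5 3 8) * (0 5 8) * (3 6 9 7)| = 8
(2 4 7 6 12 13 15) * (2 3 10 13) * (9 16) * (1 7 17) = (1 7 6 12 2 4 17)(3 10 13 15)(9 16) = [0, 7, 4, 10, 17, 5, 12, 6, 8, 16, 13, 11, 2, 15, 14, 3, 9, 1]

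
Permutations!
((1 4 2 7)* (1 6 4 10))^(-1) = ((1 10)(2 7 6 4))^(-1) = (1 10)(2 4 6 7)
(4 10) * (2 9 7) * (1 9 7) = (1 9)(2 7)(4 10) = [0, 9, 7, 3, 10, 5, 6, 2, 8, 1, 4]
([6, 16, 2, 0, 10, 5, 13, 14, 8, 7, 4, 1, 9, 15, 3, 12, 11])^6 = (16)(0 7 15)(3 9 13)(6 14 12)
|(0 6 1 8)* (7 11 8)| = 6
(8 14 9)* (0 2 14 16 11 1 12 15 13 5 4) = [2, 12, 14, 3, 0, 4, 6, 7, 16, 8, 10, 1, 15, 5, 9, 13, 11] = (0 2 14 9 8 16 11 1 12 15 13 5 4)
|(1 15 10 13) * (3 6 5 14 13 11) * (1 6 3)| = 4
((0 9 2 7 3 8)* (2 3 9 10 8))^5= ((0 10 8)(2 7 9 3))^5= (0 8 10)(2 7 9 3)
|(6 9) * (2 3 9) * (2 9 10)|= 6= |(2 3 10)(6 9)|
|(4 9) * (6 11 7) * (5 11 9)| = 6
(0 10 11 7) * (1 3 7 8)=(0 10 11 8 1 3 7)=[10, 3, 2, 7, 4, 5, 6, 0, 1, 9, 11, 8]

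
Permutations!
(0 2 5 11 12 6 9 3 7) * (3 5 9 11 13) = (0 2 9 5 13 3 7)(6 11 12) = [2, 1, 9, 7, 4, 13, 11, 0, 8, 5, 10, 12, 6, 3]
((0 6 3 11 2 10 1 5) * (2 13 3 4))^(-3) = (13)(0 10 6 1 4 5 2)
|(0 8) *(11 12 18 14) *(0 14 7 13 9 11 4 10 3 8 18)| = 35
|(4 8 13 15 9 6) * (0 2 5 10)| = |(0 2 5 10)(4 8 13 15 9 6)| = 12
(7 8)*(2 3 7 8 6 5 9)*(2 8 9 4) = [0, 1, 3, 7, 2, 4, 5, 6, 9, 8] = (2 3 7 6 5 4)(8 9)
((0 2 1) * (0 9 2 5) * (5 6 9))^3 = (0 2)(1 6)(5 9)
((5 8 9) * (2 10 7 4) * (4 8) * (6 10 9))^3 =(2 4 5 9)(6 8 7 10)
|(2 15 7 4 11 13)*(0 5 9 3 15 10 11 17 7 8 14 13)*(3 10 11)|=33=|(0 5 9 10 3 15 8 14 13 2 11)(4 17 7)|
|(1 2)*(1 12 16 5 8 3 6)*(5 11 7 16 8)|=6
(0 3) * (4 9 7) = (0 3)(4 9 7) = [3, 1, 2, 0, 9, 5, 6, 4, 8, 7]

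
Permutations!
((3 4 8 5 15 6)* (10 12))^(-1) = (3 6 15 5 8 4)(10 12)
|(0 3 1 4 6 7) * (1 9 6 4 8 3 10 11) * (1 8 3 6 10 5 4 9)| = |(0 5 4 9 10 11 8 6 7)(1 3)| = 18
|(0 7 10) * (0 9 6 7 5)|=4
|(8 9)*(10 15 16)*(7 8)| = 3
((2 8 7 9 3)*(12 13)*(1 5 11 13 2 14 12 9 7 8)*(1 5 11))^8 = ((1 11 13 9 3 14 12 2 5))^8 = (1 5 2 12 14 3 9 13 11)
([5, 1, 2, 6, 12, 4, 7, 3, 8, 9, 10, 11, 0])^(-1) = [12, 1, 2, 7, 5, 0, 3, 6, 8, 9, 10, 11, 4]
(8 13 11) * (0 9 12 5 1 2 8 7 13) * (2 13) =(0 9 12 5 1 13 11 7 2 8) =[9, 13, 8, 3, 4, 1, 6, 2, 0, 12, 10, 7, 5, 11]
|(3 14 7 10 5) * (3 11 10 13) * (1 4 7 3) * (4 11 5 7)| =10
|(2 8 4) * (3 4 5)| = 5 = |(2 8 5 3 4)|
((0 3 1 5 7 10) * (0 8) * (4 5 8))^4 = (10) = ((0 3 1 8)(4 5 7 10))^4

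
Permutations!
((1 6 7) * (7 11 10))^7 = ((1 6 11 10 7))^7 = (1 11 7 6 10)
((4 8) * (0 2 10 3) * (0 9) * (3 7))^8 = ((0 2 10 7 3 9)(4 8))^8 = (0 10 3)(2 7 9)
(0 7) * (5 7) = (0 5 7) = [5, 1, 2, 3, 4, 7, 6, 0]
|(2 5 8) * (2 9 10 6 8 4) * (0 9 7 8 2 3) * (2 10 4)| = |(0 9 4 3)(2 5)(6 10)(7 8)| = 4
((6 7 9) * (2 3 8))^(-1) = (2 8 3)(6 9 7) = ((2 3 8)(6 7 9))^(-1)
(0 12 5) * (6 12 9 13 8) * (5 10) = (0 9 13 8 6 12 10 5) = [9, 1, 2, 3, 4, 0, 12, 7, 6, 13, 5, 11, 10, 8]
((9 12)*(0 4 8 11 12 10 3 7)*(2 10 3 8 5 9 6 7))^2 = (0 5 3 10 11 6)(2 8 12 7 4 9)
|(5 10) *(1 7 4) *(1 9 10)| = 6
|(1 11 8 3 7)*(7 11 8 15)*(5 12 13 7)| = 9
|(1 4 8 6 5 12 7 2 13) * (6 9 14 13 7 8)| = 18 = |(1 4 6 5 12 8 9 14 13)(2 7)|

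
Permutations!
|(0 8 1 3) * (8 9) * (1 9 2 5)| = 10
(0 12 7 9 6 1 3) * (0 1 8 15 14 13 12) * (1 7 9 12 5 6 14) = (1 3 7 12 9 14 13 5 6 8 15) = [0, 3, 2, 7, 4, 6, 8, 12, 15, 14, 10, 11, 9, 5, 13, 1]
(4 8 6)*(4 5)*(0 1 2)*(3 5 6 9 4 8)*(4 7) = [1, 2, 0, 5, 3, 8, 6, 4, 9, 7] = (0 1 2)(3 5 8 9 7 4)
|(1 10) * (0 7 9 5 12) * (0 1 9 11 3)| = |(0 7 11 3)(1 10 9 5 12)| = 20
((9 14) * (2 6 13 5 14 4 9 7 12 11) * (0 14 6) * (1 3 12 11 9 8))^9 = ((0 14 7 11 2)(1 3 12 9 4 8)(5 6 13))^9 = (0 2 11 7 14)(1 9)(3 4)(8 12)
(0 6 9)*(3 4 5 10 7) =(0 6 9)(3 4 5 10 7) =[6, 1, 2, 4, 5, 10, 9, 3, 8, 0, 7]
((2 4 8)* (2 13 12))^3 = (2 13 4 12 8)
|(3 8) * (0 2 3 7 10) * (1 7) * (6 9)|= 14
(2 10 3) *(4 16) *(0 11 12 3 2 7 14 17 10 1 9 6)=[11, 9, 1, 7, 16, 5, 0, 14, 8, 6, 2, 12, 3, 13, 17, 15, 4, 10]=(0 11 12 3 7 14 17 10 2 1 9 6)(4 16)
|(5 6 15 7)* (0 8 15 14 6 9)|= |(0 8 15 7 5 9)(6 14)|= 6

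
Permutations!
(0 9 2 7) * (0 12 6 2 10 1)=(0 9 10 1)(2 7 12 6)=[9, 0, 7, 3, 4, 5, 2, 12, 8, 10, 1, 11, 6]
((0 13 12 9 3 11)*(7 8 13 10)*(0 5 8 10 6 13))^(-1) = ((0 6 13 12 9 3 11 5 8)(7 10))^(-1) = (0 8 5 11 3 9 12 13 6)(7 10)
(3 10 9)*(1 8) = (1 8)(3 10 9) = [0, 8, 2, 10, 4, 5, 6, 7, 1, 3, 9]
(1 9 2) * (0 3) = (0 3)(1 9 2) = [3, 9, 1, 0, 4, 5, 6, 7, 8, 2]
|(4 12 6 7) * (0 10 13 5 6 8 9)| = 10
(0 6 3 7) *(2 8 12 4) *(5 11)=[6, 1, 8, 7, 2, 11, 3, 0, 12, 9, 10, 5, 4]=(0 6 3 7)(2 8 12 4)(5 11)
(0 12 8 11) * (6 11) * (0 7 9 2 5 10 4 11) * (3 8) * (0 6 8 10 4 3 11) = (0 12 11 7 9 2 5 4)(3 10) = [12, 1, 5, 10, 0, 4, 6, 9, 8, 2, 3, 7, 11]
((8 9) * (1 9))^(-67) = ((1 9 8))^(-67) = (1 8 9)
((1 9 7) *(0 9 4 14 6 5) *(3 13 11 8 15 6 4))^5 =((0 9 7 1 3 13 11 8 15 6 5)(4 14))^5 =(0 13 5 3 6 1 15 7 8 9 11)(4 14)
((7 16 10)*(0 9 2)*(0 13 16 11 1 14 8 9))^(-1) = (1 11 7 10 16 13 2 9 8 14)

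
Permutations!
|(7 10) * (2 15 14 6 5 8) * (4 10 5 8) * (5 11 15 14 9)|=28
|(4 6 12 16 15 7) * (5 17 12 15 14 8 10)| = |(4 6 15 7)(5 17 12 16 14 8 10)| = 28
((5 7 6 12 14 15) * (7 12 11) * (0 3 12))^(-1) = (0 5 15 14 12 3)(6 7 11)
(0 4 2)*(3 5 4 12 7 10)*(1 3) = (0 12 7 10 1 3 5 4 2) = [12, 3, 0, 5, 2, 4, 6, 10, 8, 9, 1, 11, 7]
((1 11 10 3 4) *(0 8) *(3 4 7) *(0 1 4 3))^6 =(0 7 3 10 11 1 8)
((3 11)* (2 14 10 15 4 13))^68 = ((2 14 10 15 4 13)(3 11))^68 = (2 10 4)(13 14 15)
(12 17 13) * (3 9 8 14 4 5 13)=(3 9 8 14 4 5 13 12 17)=[0, 1, 2, 9, 5, 13, 6, 7, 14, 8, 10, 11, 17, 12, 4, 15, 16, 3]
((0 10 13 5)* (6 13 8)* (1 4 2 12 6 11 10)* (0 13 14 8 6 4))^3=(0 1)(5 13)(6 11 14 10 8)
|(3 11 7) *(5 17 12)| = |(3 11 7)(5 17 12)| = 3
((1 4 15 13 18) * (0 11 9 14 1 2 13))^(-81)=(18)(0 14 15 9 4 11 1)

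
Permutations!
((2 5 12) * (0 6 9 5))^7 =(0 6 9 5 12 2)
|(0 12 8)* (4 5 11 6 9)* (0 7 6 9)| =20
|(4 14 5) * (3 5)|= |(3 5 4 14)|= 4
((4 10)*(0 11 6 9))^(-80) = ((0 11 6 9)(4 10))^(-80) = (11)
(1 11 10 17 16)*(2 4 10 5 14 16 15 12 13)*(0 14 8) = (0 14 16 1 11 5 8)(2 4 10 17 15 12 13) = [14, 11, 4, 3, 10, 8, 6, 7, 0, 9, 17, 5, 13, 2, 16, 12, 1, 15]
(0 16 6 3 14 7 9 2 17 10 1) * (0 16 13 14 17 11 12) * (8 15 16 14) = (0 13 8 15 16 6 3 17 10 1 14 7 9 2 11 12) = [13, 14, 11, 17, 4, 5, 3, 9, 15, 2, 1, 12, 0, 8, 7, 16, 6, 10]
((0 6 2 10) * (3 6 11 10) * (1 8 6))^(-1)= ((0 11 10)(1 8 6 2 3))^(-1)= (0 10 11)(1 3 2 6 8)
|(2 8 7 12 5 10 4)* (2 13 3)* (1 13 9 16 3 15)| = 30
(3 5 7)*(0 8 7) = (0 8 7 3 5) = [8, 1, 2, 5, 4, 0, 6, 3, 7]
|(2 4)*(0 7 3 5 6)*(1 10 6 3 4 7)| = |(0 1 10 6)(2 7 4)(3 5)| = 12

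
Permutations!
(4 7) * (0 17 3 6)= (0 17 3 6)(4 7)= [17, 1, 2, 6, 7, 5, 0, 4, 8, 9, 10, 11, 12, 13, 14, 15, 16, 3]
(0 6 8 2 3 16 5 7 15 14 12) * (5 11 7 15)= [6, 1, 3, 16, 4, 15, 8, 5, 2, 9, 10, 7, 0, 13, 12, 14, 11]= (0 6 8 2 3 16 11 7 5 15 14 12)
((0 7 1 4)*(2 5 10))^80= ((0 7 1 4)(2 5 10))^80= (2 10 5)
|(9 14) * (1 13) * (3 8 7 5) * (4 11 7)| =|(1 13)(3 8 4 11 7 5)(9 14)| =6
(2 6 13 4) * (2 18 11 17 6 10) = [0, 1, 10, 3, 18, 5, 13, 7, 8, 9, 2, 17, 12, 4, 14, 15, 16, 6, 11] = (2 10)(4 18 11 17 6 13)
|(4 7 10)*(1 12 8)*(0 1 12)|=6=|(0 1)(4 7 10)(8 12)|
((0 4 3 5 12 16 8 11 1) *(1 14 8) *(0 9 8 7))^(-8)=((0 4 3 5 12 16 1 9 8 11 14 7))^(-8)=(0 12 8)(1 14 3)(4 16 11)(5 9 7)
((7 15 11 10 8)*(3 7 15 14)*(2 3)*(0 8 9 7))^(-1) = ((0 8 15 11 10 9 7 14 2 3))^(-1) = (0 3 2 14 7 9 10 11 15 8)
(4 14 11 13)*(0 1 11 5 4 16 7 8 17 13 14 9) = (0 1 11 14 5 4 9)(7 8 17 13 16) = [1, 11, 2, 3, 9, 4, 6, 8, 17, 0, 10, 14, 12, 16, 5, 15, 7, 13]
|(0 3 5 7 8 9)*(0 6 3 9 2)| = 8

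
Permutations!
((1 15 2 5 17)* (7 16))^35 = (17)(7 16)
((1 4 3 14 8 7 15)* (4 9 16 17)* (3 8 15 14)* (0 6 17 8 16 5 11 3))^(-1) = (0 3 11 5 9 1 15 14 7 8 16 4 17 6)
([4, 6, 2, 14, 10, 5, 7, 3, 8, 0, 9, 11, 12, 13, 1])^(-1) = (0 9 10 4)(1 14 3 7 6)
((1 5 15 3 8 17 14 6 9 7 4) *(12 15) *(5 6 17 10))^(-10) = (17)(3 10 12)(5 15 8)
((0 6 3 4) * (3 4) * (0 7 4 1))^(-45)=(4 7)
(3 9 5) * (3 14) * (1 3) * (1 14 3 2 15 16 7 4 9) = [0, 2, 15, 1, 9, 3, 6, 4, 8, 5, 10, 11, 12, 13, 14, 16, 7] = (1 2 15 16 7 4 9 5 3)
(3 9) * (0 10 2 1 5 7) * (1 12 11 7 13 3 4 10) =(0 1 5 13 3 9 4 10 2 12 11 7) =[1, 5, 12, 9, 10, 13, 6, 0, 8, 4, 2, 7, 11, 3]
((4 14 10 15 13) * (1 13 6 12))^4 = ((1 13 4 14 10 15 6 12))^4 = (1 10)(4 6)(12 14)(13 15)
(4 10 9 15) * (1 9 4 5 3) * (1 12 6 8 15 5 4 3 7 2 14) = (1 9 5 7 2 14)(3 12 6 8 15 4 10) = [0, 9, 14, 12, 10, 7, 8, 2, 15, 5, 3, 11, 6, 13, 1, 4]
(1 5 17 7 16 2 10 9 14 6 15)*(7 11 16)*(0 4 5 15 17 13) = [4, 15, 10, 3, 5, 13, 17, 7, 8, 14, 9, 16, 12, 0, 6, 1, 2, 11] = (0 4 5 13)(1 15)(2 10 9 14 6 17 11 16)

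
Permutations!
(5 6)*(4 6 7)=(4 6 5 7)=[0, 1, 2, 3, 6, 7, 5, 4]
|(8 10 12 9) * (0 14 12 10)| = 5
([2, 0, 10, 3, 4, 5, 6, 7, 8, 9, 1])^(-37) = (0 1 10 2)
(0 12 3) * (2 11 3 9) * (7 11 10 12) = [7, 1, 10, 0, 4, 5, 6, 11, 8, 2, 12, 3, 9] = (0 7 11 3)(2 10 12 9)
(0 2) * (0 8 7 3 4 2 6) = (0 6)(2 8 7 3 4) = [6, 1, 8, 4, 2, 5, 0, 3, 7]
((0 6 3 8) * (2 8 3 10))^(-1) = (0 8 2 10 6) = ((0 6 10 2 8))^(-1)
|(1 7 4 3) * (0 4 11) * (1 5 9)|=|(0 4 3 5 9 1 7 11)|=8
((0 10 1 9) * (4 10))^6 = (0 4 10 1 9)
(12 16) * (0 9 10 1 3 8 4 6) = (0 9 10 1 3 8 4 6)(12 16) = [9, 3, 2, 8, 6, 5, 0, 7, 4, 10, 1, 11, 16, 13, 14, 15, 12]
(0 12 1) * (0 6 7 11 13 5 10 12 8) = [8, 6, 2, 3, 4, 10, 7, 11, 0, 9, 12, 13, 1, 5] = (0 8)(1 6 7 11 13 5 10 12)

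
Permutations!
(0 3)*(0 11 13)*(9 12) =(0 3 11 13)(9 12) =[3, 1, 2, 11, 4, 5, 6, 7, 8, 12, 10, 13, 9, 0]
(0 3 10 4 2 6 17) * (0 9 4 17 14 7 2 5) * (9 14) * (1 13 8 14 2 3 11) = (0 11 1 13 8 14 7 3 10 17 2 6 9 4 5) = [11, 13, 6, 10, 5, 0, 9, 3, 14, 4, 17, 1, 12, 8, 7, 15, 16, 2]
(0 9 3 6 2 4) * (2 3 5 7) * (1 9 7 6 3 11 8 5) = (0 7 2 4)(1 9)(5 6 11 8) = [7, 9, 4, 3, 0, 6, 11, 2, 5, 1, 10, 8]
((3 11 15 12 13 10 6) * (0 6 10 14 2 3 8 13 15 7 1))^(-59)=((0 6 8 13 14 2 3 11 7 1)(12 15))^(-59)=(0 6 8 13 14 2 3 11 7 1)(12 15)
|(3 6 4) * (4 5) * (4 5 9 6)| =|(3 4)(6 9)| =2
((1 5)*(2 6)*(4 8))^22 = (8) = ((1 5)(2 6)(4 8))^22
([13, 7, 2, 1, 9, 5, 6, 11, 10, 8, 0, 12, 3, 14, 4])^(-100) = [8, 1, 2, 3, 13, 5, 6, 7, 4, 14, 9, 11, 12, 10, 0]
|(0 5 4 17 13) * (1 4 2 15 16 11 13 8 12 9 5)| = 13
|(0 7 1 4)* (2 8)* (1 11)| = 10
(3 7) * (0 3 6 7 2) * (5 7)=[3, 1, 0, 2, 4, 7, 5, 6]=(0 3 2)(5 7 6)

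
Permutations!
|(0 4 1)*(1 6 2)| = 5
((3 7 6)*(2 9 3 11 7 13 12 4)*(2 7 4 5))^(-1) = ((2 9 3 13 12 5)(4 7 6 11))^(-1) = (2 5 12 13 3 9)(4 11 6 7)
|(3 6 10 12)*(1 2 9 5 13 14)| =12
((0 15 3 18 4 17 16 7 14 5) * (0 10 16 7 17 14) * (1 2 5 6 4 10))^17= (0 15 3 18 10 16 17 7)(1 5 2)(4 6 14)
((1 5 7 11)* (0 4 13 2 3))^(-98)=(0 13 3 4 2)(1 7)(5 11)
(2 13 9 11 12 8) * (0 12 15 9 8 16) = (0 12 16)(2 13 8)(9 11 15) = [12, 1, 13, 3, 4, 5, 6, 7, 2, 11, 10, 15, 16, 8, 14, 9, 0]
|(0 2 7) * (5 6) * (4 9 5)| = 12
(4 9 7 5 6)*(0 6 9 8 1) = (0 6 4 8 1)(5 9 7) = [6, 0, 2, 3, 8, 9, 4, 5, 1, 7]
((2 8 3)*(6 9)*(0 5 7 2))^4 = ((0 5 7 2 8 3)(6 9))^4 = (9)(0 8 7)(2 5 3)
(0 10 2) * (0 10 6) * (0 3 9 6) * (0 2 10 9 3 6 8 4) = (10)(0 2 9 8 4) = [2, 1, 9, 3, 0, 5, 6, 7, 4, 8, 10]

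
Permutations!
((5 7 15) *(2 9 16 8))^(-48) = (16)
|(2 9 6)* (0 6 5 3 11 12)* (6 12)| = |(0 12)(2 9 5 3 11 6)| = 6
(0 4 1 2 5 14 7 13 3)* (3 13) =(0 4 1 2 5 14 7 3) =[4, 2, 5, 0, 1, 14, 6, 3, 8, 9, 10, 11, 12, 13, 7]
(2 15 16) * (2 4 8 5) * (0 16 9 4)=(0 16)(2 15 9 4 8 5)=[16, 1, 15, 3, 8, 2, 6, 7, 5, 4, 10, 11, 12, 13, 14, 9, 0]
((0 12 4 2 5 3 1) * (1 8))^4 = (0 5)(1 2)(3 12)(4 8)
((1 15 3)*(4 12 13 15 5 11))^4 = (1 12)(3 4)(5 13)(11 15)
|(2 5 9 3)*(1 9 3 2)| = |(1 9 2 5 3)| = 5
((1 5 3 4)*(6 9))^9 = ((1 5 3 4)(6 9))^9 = (1 5 3 4)(6 9)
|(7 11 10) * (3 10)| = 4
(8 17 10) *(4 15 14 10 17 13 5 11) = [0, 1, 2, 3, 15, 11, 6, 7, 13, 9, 8, 4, 12, 5, 10, 14, 16, 17] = (17)(4 15 14 10 8 13 5 11)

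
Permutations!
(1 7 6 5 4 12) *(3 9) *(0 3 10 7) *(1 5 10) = (0 3 9 1)(4 12 5)(6 10 7) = [3, 0, 2, 9, 12, 4, 10, 6, 8, 1, 7, 11, 5]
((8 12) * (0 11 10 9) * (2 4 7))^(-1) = ((0 11 10 9)(2 4 7)(8 12))^(-1) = (0 9 10 11)(2 7 4)(8 12)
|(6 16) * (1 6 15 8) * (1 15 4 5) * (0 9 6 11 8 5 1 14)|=11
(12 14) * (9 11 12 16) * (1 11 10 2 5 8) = (1 11 12 14 16 9 10 2 5 8) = [0, 11, 5, 3, 4, 8, 6, 7, 1, 10, 2, 12, 14, 13, 16, 15, 9]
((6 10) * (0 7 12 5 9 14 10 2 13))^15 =((0 7 12 5 9 14 10 6 2 13))^15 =(0 14)(2 5)(6 12)(7 10)(9 13)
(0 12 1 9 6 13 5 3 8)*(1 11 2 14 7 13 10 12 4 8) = [4, 9, 14, 1, 8, 3, 10, 13, 0, 6, 12, 2, 11, 5, 7] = (0 4 8)(1 9 6 10 12 11 2 14 7 13 5 3)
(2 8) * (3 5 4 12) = (2 8)(3 5 4 12) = [0, 1, 8, 5, 12, 4, 6, 7, 2, 9, 10, 11, 3]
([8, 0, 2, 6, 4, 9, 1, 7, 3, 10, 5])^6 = (10)(0 8 3 6 1)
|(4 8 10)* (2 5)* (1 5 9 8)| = |(1 5 2 9 8 10 4)| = 7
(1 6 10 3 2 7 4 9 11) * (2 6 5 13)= (1 5 13 2 7 4 9 11)(3 6 10)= [0, 5, 7, 6, 9, 13, 10, 4, 8, 11, 3, 1, 12, 2]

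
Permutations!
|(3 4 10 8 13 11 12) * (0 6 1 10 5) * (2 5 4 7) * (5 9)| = 13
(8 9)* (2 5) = (2 5)(8 9) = [0, 1, 5, 3, 4, 2, 6, 7, 9, 8]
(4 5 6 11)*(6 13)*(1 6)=(1 6 11 4 5 13)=[0, 6, 2, 3, 5, 13, 11, 7, 8, 9, 10, 4, 12, 1]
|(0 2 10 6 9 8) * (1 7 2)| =|(0 1 7 2 10 6 9 8)| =8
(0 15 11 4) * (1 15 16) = (0 16 1 15 11 4) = [16, 15, 2, 3, 0, 5, 6, 7, 8, 9, 10, 4, 12, 13, 14, 11, 1]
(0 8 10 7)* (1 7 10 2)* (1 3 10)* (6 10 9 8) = (0 6 10 1 7)(2 3 9 8) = [6, 7, 3, 9, 4, 5, 10, 0, 2, 8, 1]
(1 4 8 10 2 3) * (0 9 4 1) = (0 9 4 8 10 2 3) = [9, 1, 3, 0, 8, 5, 6, 7, 10, 4, 2]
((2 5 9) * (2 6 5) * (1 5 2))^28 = ((1 5 9 6 2))^28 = (1 6 5 2 9)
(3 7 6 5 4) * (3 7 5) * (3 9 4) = (3 5)(4 7 6 9) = [0, 1, 2, 5, 7, 3, 9, 6, 8, 4]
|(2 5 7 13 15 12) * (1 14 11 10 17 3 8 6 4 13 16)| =|(1 14 11 10 17 3 8 6 4 13 15 12 2 5 7 16)| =16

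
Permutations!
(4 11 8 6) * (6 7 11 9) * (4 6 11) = (4 9 11 8 7) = [0, 1, 2, 3, 9, 5, 6, 4, 7, 11, 10, 8]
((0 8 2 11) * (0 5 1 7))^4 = (0 5 8 1 2 7 11)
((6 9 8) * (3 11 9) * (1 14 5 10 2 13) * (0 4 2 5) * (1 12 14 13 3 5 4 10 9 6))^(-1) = ((0 10 4 2 3 11 6 5 9 8 1 13 12 14))^(-1) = (0 14 12 13 1 8 9 5 6 11 3 2 4 10)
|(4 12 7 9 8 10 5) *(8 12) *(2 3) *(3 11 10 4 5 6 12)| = |(2 11 10 6 12 7 9 3)(4 8)| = 8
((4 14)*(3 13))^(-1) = ((3 13)(4 14))^(-1) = (3 13)(4 14)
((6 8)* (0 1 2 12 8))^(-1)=((0 1 2 12 8 6))^(-1)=(0 6 8 12 2 1)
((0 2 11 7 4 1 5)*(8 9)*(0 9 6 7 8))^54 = (0 6 5 11 4)(1 2 7 9 8)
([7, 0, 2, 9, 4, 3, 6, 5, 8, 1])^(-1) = [1, 9, 2, 5, 4, 7, 6, 0, 8, 3]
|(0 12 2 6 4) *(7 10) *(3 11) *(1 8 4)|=|(0 12 2 6 1 8 4)(3 11)(7 10)|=14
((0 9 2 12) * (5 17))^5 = ((0 9 2 12)(5 17))^5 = (0 9 2 12)(5 17)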